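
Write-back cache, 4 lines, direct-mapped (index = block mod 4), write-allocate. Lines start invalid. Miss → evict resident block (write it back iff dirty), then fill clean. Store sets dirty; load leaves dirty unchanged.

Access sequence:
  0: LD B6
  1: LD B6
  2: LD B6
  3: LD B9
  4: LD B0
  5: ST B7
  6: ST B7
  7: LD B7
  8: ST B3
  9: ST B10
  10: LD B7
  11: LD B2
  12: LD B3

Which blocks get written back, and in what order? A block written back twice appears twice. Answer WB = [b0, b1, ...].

0: R B6 -> L2 miss  d=-]
1: R B6 -> L2 hit  d=-]
2: R B6 -> L2 hit  d=-]
3: R B9 -> L1 miss  d=-]
4: R B0 -> L0 miss  d=-]
5: W B7 -> L3 miss  d=D]
6: W B7 -> L3 hit  d=D]
7: R B7 -> L3 hit  d=D]
8: W B3 -> L3 miss wb->B7  d=D]
9: W B10 -> L2 miss  d=D]
10: R B7 -> L3 miss wb->B3  d=-]
11: R B2 -> L2 miss wb->B10  d=-]
12: R B3 -> L3 miss  d=-]

WB = [7, 3, 10]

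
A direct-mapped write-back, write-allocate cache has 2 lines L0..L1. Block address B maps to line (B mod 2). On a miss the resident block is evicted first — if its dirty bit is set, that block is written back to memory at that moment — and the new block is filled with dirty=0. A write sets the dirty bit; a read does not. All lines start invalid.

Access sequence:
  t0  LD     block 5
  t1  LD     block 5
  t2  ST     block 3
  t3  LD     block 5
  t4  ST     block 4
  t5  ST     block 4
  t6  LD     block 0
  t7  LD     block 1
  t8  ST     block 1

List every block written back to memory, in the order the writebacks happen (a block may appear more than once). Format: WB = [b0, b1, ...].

WB = [3, 4]

0: R B5 → L1 miss [-]
1: R B5 → L1 hit [-]
2: W B3 → L1 miss [D]
3: R B5 → L1 miss wb→B3 [-]
4: W B4 → L0 miss [D]
5: W B4 → L0 hit [D]
6: R B0 → L0 miss wb→B4 [-]
7: R B1 → L1 miss [-]
8: W B1 → L1 hit [D]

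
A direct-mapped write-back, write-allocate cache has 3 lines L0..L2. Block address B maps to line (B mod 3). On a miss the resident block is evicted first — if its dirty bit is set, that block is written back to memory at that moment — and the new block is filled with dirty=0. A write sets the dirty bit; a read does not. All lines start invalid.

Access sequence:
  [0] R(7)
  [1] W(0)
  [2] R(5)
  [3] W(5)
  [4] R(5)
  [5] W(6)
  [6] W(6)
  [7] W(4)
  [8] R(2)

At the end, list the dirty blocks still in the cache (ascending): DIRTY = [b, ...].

DIRTY = [4, 6]

  0 | R B7 → L1 miss [-]
  1 | W B0 → L0 miss [D]
  2 | R B5 → L2 miss [-]
  3 | W B5 → L2 hit [D]
  4 | R B5 → L2 hit [D]
  5 | W B6 → L0 miss wb→B0 [D]
  6 | W B6 → L0 hit [D]
  7 | W B4 → L1 miss [D]
  8 | R B2 → L2 miss wb→B5 [-]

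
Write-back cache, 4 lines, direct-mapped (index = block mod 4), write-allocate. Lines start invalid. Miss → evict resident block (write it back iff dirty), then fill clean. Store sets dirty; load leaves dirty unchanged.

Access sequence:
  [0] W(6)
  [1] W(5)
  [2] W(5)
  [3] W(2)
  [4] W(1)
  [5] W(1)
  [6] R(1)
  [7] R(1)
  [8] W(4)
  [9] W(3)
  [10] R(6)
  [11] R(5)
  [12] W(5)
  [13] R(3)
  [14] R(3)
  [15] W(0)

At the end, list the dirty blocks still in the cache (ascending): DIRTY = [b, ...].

DIRTY = [0, 3, 5]

0: W B6 -> L2 miss  d=D]
1: W B5 -> L1 miss  d=D]
2: W B5 -> L1 hit  d=D]
3: W B2 -> L2 miss wb->B6  d=D]
4: W B1 -> L1 miss wb->B5  d=D]
5: W B1 -> L1 hit  d=D]
6: R B1 -> L1 hit  d=D]
7: R B1 -> L1 hit  d=D]
8: W B4 -> L0 miss  d=D]
9: W B3 -> L3 miss  d=D]
10: R B6 -> L2 miss wb->B2  d=-]
11: R B5 -> L1 miss wb->B1  d=-]
12: W B5 -> L1 hit  d=D]
13: R B3 -> L3 hit  d=D]
14: R B3 -> L3 hit  d=D]
15: W B0 -> L0 miss wb->B4  d=D]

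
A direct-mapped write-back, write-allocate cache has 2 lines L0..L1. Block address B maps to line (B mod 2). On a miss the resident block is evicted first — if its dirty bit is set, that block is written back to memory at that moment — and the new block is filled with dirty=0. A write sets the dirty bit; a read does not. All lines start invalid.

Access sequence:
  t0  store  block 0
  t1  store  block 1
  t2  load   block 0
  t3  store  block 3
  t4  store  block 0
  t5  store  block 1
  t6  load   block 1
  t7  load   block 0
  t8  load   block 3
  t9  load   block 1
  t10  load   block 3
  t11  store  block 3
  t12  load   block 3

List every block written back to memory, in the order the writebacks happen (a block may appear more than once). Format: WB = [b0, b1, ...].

  0 | W B0 → L0 miss [D]
  1 | W B1 → L1 miss [D]
  2 | R B0 → L0 hit [D]
  3 | W B3 → L1 miss wb→B1 [D]
  4 | W B0 → L0 hit [D]
  5 | W B1 → L1 miss wb→B3 [D]
  6 | R B1 → L1 hit [D]
  7 | R B0 → L0 hit [D]
  8 | R B3 → L1 miss wb→B1 [-]
  9 | R B1 → L1 miss [-]
  10 | R B3 → L1 miss [-]
  11 | W B3 → L1 hit [D]
  12 | R B3 → L1 hit [D]

WB = [1, 3, 1]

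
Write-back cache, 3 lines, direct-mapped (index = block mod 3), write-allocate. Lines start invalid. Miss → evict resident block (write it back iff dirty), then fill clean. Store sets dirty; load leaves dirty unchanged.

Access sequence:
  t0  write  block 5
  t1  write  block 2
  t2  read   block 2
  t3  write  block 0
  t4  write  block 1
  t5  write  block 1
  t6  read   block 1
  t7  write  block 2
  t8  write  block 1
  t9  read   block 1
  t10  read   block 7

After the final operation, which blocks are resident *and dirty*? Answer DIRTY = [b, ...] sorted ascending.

DIRTY = [0, 2]

0: W B5 -> L2 miss  d=D]
1: W B2 -> L2 miss wb->B5  d=D]
2: R B2 -> L2 hit  d=D]
3: W B0 -> L0 miss  d=D]
4: W B1 -> L1 miss  d=D]
5: W B1 -> L1 hit  d=D]
6: R B1 -> L1 hit  d=D]
7: W B2 -> L2 hit  d=D]
8: W B1 -> L1 hit  d=D]
9: R B1 -> L1 hit  d=D]
10: R B7 -> L1 miss wb->B1  d=-]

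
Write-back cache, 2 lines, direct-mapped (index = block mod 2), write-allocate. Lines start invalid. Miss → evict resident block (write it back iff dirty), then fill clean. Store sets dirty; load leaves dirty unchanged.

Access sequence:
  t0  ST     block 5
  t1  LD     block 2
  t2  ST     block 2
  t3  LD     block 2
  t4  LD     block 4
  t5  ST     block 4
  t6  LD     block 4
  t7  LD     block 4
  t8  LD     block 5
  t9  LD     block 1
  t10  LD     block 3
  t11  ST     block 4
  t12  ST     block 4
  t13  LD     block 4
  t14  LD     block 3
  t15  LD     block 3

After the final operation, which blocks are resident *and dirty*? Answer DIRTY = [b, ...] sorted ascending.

DIRTY = [4]

0: W B5 -> L1 miss  d=D]
1: R B2 -> L0 miss  d=-]
2: W B2 -> L0 hit  d=D]
3: R B2 -> L0 hit  d=D]
4: R B4 -> L0 miss wb->B2  d=-]
5: W B4 -> L0 hit  d=D]
6: R B4 -> L0 hit  d=D]
7: R B4 -> L0 hit  d=D]
8: R B5 -> L1 hit  d=D]
9: R B1 -> L1 miss wb->B5  d=-]
10: R B3 -> L1 miss  d=-]
11: W B4 -> L0 hit  d=D]
12: W B4 -> L0 hit  d=D]
13: R B4 -> L0 hit  d=D]
14: R B3 -> L1 hit  d=-]
15: R B3 -> L1 hit  d=-]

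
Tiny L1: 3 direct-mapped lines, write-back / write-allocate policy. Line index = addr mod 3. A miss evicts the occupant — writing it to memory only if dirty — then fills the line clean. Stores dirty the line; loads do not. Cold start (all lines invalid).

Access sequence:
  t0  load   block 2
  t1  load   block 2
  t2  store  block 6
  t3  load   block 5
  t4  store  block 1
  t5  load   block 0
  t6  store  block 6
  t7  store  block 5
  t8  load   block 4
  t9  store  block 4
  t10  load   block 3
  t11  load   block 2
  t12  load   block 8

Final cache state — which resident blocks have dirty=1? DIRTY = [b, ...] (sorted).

  0 | R B2 → L2 miss [-]
  1 | R B2 → L2 hit [-]
  2 | W B6 → L0 miss [D]
  3 | R B5 → L2 miss [-]
  4 | W B1 → L1 miss [D]
  5 | R B0 → L0 miss wb→B6 [-]
  6 | W B6 → L0 miss [D]
  7 | W B5 → L2 hit [D]
  8 | R B4 → L1 miss wb→B1 [-]
  9 | W B4 → L1 hit [D]
  10 | R B3 → L0 miss wb→B6 [-]
  11 | R B2 → L2 miss wb→B5 [-]
  12 | R B8 → L2 miss [-]

DIRTY = [4]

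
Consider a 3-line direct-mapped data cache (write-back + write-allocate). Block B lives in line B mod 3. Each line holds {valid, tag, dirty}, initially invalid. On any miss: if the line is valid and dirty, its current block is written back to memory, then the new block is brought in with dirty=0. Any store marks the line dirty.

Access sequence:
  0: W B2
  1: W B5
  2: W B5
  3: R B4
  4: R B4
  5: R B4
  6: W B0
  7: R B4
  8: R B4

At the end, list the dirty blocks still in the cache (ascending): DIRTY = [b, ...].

0: W B2 -> L2 miss  d=D]
1: W B5 -> L2 miss wb->B2  d=D]
2: W B5 -> L2 hit  d=D]
3: R B4 -> L1 miss  d=-]
4: R B4 -> L1 hit  d=-]
5: R B4 -> L1 hit  d=-]
6: W B0 -> L0 miss  d=D]
7: R B4 -> L1 hit  d=-]
8: R B4 -> L1 hit  d=-]

DIRTY = [0, 5]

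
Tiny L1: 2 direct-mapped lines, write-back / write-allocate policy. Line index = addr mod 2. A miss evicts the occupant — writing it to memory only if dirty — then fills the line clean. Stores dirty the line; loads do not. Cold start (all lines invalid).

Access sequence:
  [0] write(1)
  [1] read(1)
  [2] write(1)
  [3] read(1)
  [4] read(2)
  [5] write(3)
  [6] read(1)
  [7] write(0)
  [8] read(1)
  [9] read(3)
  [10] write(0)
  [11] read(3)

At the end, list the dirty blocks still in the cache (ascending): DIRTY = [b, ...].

0: W B1 → L1 miss [D]
1: R B1 → L1 hit [D]
2: W B1 → L1 hit [D]
3: R B1 → L1 hit [D]
4: R B2 → L0 miss [-]
5: W B3 → L1 miss wb→B1 [D]
6: R B1 → L1 miss wb→B3 [-]
7: W B0 → L0 miss [D]
8: R B1 → L1 hit [-]
9: R B3 → L1 miss [-]
10: W B0 → L0 hit [D]
11: R B3 → L1 hit [-]

DIRTY = [0]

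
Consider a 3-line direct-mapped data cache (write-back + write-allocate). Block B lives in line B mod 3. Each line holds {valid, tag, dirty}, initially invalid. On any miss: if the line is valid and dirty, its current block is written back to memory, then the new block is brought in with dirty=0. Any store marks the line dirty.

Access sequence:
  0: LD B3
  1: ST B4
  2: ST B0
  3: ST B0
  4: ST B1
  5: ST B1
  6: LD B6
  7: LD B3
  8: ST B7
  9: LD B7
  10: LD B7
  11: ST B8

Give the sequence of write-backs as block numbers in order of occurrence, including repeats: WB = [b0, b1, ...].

  0 | R B3 → L0 miss [-]
  1 | W B4 → L1 miss [D]
  2 | W B0 → L0 miss [D]
  3 | W B0 → L0 hit [D]
  4 | W B1 → L1 miss wb→B4 [D]
  5 | W B1 → L1 hit [D]
  6 | R B6 → L0 miss wb→B0 [-]
  7 | R B3 → L0 miss [-]
  8 | W B7 → L1 miss wb→B1 [D]
  9 | R B7 → L1 hit [D]
  10 | R B7 → L1 hit [D]
  11 | W B8 → L2 miss [D]

WB = [4, 0, 1]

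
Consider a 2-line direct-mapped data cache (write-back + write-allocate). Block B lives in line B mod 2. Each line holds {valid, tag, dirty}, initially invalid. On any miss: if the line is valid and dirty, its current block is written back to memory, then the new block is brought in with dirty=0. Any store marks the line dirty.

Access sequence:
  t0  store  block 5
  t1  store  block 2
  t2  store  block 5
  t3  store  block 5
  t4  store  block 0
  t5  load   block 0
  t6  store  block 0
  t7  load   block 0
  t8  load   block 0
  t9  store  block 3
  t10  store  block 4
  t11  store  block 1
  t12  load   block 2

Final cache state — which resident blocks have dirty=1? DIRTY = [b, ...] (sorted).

0: W B5 -> L1 miss  d=D]
1: W B2 -> L0 miss  d=D]
2: W B5 -> L1 hit  d=D]
3: W B5 -> L1 hit  d=D]
4: W B0 -> L0 miss wb->B2  d=D]
5: R B0 -> L0 hit  d=D]
6: W B0 -> L0 hit  d=D]
7: R B0 -> L0 hit  d=D]
8: R B0 -> L0 hit  d=D]
9: W B3 -> L1 miss wb->B5  d=D]
10: W B4 -> L0 miss wb->B0  d=D]
11: W B1 -> L1 miss wb->B3  d=D]
12: R B2 -> L0 miss wb->B4  d=-]

DIRTY = [1]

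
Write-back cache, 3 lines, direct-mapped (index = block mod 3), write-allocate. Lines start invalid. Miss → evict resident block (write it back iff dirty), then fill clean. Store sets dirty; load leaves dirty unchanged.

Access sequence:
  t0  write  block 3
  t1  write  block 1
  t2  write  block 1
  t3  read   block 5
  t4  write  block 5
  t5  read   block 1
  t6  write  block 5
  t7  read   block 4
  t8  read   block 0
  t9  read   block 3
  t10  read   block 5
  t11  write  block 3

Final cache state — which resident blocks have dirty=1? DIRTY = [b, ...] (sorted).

0: W B3 -> L0 miss  d=D]
1: W B1 -> L1 miss  d=D]
2: W B1 -> L1 hit  d=D]
3: R B5 -> L2 miss  d=-]
4: W B5 -> L2 hit  d=D]
5: R B1 -> L1 hit  d=D]
6: W B5 -> L2 hit  d=D]
7: R B4 -> L1 miss wb->B1  d=-]
8: R B0 -> L0 miss wb->B3  d=-]
9: R B3 -> L0 miss  d=-]
10: R B5 -> L2 hit  d=D]
11: W B3 -> L0 hit  d=D]

DIRTY = [3, 5]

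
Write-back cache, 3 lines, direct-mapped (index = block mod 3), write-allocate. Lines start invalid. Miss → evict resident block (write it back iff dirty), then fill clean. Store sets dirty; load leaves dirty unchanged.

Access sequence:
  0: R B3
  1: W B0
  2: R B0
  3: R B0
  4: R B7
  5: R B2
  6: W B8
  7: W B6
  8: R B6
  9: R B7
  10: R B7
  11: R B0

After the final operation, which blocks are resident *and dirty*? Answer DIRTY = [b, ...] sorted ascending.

DIRTY = [8]

0: R B3 → L0 miss [-]
1: W B0 → L0 miss [D]
2: R B0 → L0 hit [D]
3: R B0 → L0 hit [D]
4: R B7 → L1 miss [-]
5: R B2 → L2 miss [-]
6: W B8 → L2 miss [D]
7: W B6 → L0 miss wb→B0 [D]
8: R B6 → L0 hit [D]
9: R B7 → L1 hit [-]
10: R B7 → L1 hit [-]
11: R B0 → L0 miss wb→B6 [-]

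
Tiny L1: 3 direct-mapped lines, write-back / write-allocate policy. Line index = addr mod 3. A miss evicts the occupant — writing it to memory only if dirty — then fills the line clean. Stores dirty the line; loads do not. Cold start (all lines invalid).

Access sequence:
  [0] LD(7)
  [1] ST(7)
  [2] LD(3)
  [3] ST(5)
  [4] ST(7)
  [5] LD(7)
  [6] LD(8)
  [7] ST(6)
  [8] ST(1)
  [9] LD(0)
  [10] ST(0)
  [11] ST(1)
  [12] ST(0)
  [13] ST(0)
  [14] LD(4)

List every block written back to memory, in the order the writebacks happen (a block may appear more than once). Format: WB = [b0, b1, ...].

0: R B7 → L1 miss [-]
1: W B7 → L1 hit [D]
2: R B3 → L0 miss [-]
3: W B5 → L2 miss [D]
4: W B7 → L1 hit [D]
5: R B7 → L1 hit [D]
6: R B8 → L2 miss wb→B5 [-]
7: W B6 → L0 miss [D]
8: W B1 → L1 miss wb→B7 [D]
9: R B0 → L0 miss wb→B6 [-]
10: W B0 → L0 hit [D]
11: W B1 → L1 hit [D]
12: W B0 → L0 hit [D]
13: W B0 → L0 hit [D]
14: R B4 → L1 miss wb→B1 [-]

WB = [5, 7, 6, 1]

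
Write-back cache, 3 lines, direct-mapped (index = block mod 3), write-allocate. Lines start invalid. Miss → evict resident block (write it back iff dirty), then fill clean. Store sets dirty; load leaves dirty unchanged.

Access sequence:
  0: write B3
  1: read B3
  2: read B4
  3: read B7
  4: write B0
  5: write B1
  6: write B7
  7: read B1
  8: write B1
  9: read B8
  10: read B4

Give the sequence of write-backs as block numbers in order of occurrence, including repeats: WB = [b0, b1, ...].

0: W B3 -> L0 miss  d=D]
1: R B3 -> L0 hit  d=D]
2: R B4 -> L1 miss  d=-]
3: R B7 -> L1 miss  d=-]
4: W B0 -> L0 miss wb->B3  d=D]
5: W B1 -> L1 miss  d=D]
6: W B7 -> L1 miss wb->B1  d=D]
7: R B1 -> L1 miss wb->B7  d=-]
8: W B1 -> L1 hit  d=D]
9: R B8 -> L2 miss  d=-]
10: R B4 -> L1 miss wb->B1  d=-]

WB = [3, 1, 7, 1]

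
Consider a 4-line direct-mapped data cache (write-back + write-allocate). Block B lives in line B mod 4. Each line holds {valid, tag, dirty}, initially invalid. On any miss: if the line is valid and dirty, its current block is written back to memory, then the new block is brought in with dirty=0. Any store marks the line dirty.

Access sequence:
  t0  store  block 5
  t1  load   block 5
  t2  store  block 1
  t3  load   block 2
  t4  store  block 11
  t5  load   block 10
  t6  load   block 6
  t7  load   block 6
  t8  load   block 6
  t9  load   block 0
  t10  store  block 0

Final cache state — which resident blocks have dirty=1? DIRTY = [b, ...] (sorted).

0: W B5 → L1 miss [D]
1: R B5 → L1 hit [D]
2: W B1 → L1 miss wb→B5 [D]
3: R B2 → L2 miss [-]
4: W B11 → L3 miss [D]
5: R B10 → L2 miss [-]
6: R B6 → L2 miss [-]
7: R B6 → L2 hit [-]
8: R B6 → L2 hit [-]
9: R B0 → L0 miss [-]
10: W B0 → L0 hit [D]

DIRTY = [0, 1, 11]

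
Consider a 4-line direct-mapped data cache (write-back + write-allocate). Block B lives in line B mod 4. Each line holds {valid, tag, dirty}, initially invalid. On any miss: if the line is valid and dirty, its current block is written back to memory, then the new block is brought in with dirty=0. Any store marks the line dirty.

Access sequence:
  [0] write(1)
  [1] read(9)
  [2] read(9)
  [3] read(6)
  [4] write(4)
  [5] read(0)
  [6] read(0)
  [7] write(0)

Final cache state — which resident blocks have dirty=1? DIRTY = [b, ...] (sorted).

DIRTY = [0]

0: W B1 → L1 miss [D]
1: R B9 → L1 miss wb→B1 [-]
2: R B9 → L1 hit [-]
3: R B6 → L2 miss [-]
4: W B4 → L0 miss [D]
5: R B0 → L0 miss wb→B4 [-]
6: R B0 → L0 hit [-]
7: W B0 → L0 hit [D]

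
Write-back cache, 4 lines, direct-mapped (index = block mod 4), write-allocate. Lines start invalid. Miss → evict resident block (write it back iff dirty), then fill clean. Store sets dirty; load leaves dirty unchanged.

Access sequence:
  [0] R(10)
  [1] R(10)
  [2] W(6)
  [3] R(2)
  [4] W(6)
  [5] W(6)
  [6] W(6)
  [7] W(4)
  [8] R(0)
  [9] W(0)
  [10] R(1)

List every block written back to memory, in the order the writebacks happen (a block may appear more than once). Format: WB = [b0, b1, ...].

WB = [6, 4]

0: R B10 → L2 miss [-]
1: R B10 → L2 hit [-]
2: W B6 → L2 miss [D]
3: R B2 → L2 miss wb→B6 [-]
4: W B6 → L2 miss [D]
5: W B6 → L2 hit [D]
6: W B6 → L2 hit [D]
7: W B4 → L0 miss [D]
8: R B0 → L0 miss wb→B4 [-]
9: W B0 → L0 hit [D]
10: R B1 → L1 miss [-]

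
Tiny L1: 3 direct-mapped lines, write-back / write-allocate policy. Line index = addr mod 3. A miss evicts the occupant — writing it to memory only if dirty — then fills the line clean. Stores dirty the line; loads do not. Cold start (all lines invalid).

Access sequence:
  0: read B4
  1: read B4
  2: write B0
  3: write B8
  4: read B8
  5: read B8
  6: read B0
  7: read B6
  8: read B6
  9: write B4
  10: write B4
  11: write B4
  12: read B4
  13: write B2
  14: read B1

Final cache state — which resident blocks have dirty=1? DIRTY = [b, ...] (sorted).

0: R B4 → L1 miss [-]
1: R B4 → L1 hit [-]
2: W B0 → L0 miss [D]
3: W B8 → L2 miss [D]
4: R B8 → L2 hit [D]
5: R B8 → L2 hit [D]
6: R B0 → L0 hit [D]
7: R B6 → L0 miss wb→B0 [-]
8: R B6 → L0 hit [-]
9: W B4 → L1 hit [D]
10: W B4 → L1 hit [D]
11: W B4 → L1 hit [D]
12: R B4 → L1 hit [D]
13: W B2 → L2 miss wb→B8 [D]
14: R B1 → L1 miss wb→B4 [-]

DIRTY = [2]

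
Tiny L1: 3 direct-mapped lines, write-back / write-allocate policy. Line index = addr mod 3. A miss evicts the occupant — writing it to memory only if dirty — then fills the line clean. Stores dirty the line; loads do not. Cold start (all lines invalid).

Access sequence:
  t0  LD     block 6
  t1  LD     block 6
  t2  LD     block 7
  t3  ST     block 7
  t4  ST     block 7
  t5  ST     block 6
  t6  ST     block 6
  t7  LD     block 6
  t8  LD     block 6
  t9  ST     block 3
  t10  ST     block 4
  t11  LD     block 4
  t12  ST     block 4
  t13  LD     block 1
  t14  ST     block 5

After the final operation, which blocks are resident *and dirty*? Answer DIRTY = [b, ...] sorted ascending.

DIRTY = [3, 5]

0: R B6 -> L0 miss  d=-]
1: R B6 -> L0 hit  d=-]
2: R B7 -> L1 miss  d=-]
3: W B7 -> L1 hit  d=D]
4: W B7 -> L1 hit  d=D]
5: W B6 -> L0 hit  d=D]
6: W B6 -> L0 hit  d=D]
7: R B6 -> L0 hit  d=D]
8: R B6 -> L0 hit  d=D]
9: W B3 -> L0 miss wb->B6  d=D]
10: W B4 -> L1 miss wb->B7  d=D]
11: R B4 -> L1 hit  d=D]
12: W B4 -> L1 hit  d=D]
13: R B1 -> L1 miss wb->B4  d=-]
14: W B5 -> L2 miss  d=D]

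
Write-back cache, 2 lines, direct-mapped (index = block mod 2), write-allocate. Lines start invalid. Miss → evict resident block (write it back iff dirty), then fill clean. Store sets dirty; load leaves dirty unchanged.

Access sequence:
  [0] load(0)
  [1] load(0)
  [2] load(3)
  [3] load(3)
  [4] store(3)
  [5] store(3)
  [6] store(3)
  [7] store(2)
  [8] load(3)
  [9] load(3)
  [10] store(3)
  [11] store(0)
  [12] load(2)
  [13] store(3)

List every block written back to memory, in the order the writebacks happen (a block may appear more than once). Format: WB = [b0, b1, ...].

0: R B0 → L0 miss [-]
1: R B0 → L0 hit [-]
2: R B3 → L1 miss [-]
3: R B3 → L1 hit [-]
4: W B3 → L1 hit [D]
5: W B3 → L1 hit [D]
6: W B3 → L1 hit [D]
7: W B2 → L0 miss [D]
8: R B3 → L1 hit [D]
9: R B3 → L1 hit [D]
10: W B3 → L1 hit [D]
11: W B0 → L0 miss wb→B2 [D]
12: R B2 → L0 miss wb→B0 [-]
13: W B3 → L1 hit [D]

WB = [2, 0]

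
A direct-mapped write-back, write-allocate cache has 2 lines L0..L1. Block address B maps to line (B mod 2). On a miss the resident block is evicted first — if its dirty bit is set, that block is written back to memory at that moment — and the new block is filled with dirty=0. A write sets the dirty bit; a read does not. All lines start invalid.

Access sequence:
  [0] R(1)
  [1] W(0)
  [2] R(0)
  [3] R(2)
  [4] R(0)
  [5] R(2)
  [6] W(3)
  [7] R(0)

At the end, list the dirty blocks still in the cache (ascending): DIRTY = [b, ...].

DIRTY = [3]

0: R B1 -> L1 miss  d=-]
1: W B0 -> L0 miss  d=D]
2: R B0 -> L0 hit  d=D]
3: R B2 -> L0 miss wb->B0  d=-]
4: R B0 -> L0 miss  d=-]
5: R B2 -> L0 miss  d=-]
6: W B3 -> L1 miss  d=D]
7: R B0 -> L0 miss  d=-]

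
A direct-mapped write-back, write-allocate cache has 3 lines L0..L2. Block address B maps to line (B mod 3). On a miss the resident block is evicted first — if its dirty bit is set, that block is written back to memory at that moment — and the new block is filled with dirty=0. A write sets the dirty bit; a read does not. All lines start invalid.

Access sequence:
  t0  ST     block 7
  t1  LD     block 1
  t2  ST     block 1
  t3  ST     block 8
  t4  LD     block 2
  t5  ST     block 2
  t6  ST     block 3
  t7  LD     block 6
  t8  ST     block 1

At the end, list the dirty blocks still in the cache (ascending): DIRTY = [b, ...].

DIRTY = [1, 2]

0: W B7 -> L1 miss  d=D]
1: R B1 -> L1 miss wb->B7  d=-]
2: W B1 -> L1 hit  d=D]
3: W B8 -> L2 miss  d=D]
4: R B2 -> L2 miss wb->B8  d=-]
5: W B2 -> L2 hit  d=D]
6: W B3 -> L0 miss  d=D]
7: R B6 -> L0 miss wb->B3  d=-]
8: W B1 -> L1 hit  d=D]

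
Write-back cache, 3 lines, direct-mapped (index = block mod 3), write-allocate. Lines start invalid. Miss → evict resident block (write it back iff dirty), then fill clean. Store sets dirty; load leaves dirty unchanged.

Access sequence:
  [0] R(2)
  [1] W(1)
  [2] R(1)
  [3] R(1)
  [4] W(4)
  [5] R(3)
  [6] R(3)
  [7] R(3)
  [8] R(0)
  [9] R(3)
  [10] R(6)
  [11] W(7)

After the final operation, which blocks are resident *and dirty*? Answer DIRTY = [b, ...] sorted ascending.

  0 | R B2 → L2 miss [-]
  1 | W B1 → L1 miss [D]
  2 | R B1 → L1 hit [D]
  3 | R B1 → L1 hit [D]
  4 | W B4 → L1 miss wb→B1 [D]
  5 | R B3 → L0 miss [-]
  6 | R B3 → L0 hit [-]
  7 | R B3 → L0 hit [-]
  8 | R B0 → L0 miss [-]
  9 | R B3 → L0 miss [-]
  10 | R B6 → L0 miss [-]
  11 | W B7 → L1 miss wb→B4 [D]

DIRTY = [7]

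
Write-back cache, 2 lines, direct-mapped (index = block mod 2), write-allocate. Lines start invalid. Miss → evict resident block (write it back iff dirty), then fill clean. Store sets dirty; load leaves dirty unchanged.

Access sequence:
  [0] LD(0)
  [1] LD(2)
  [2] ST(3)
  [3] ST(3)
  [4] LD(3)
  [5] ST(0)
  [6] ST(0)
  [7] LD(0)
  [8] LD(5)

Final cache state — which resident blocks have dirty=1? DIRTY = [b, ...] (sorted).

0: R B0 -> L0 miss  d=-]
1: R B2 -> L0 miss  d=-]
2: W B3 -> L1 miss  d=D]
3: W B3 -> L1 hit  d=D]
4: R B3 -> L1 hit  d=D]
5: W B0 -> L0 miss  d=D]
6: W B0 -> L0 hit  d=D]
7: R B0 -> L0 hit  d=D]
8: R B5 -> L1 miss wb->B3  d=-]

DIRTY = [0]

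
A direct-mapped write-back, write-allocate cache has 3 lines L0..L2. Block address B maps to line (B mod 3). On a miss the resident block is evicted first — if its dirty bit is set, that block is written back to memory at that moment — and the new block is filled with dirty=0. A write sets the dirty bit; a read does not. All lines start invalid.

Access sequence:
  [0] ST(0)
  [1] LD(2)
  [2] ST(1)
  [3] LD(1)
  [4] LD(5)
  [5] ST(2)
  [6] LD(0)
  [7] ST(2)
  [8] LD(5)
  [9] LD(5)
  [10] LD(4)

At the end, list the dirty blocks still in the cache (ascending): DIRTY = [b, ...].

DIRTY = [0]

0: W B0 → L0 miss [D]
1: R B2 → L2 miss [-]
2: W B1 → L1 miss [D]
3: R B1 → L1 hit [D]
4: R B5 → L2 miss [-]
5: W B2 → L2 miss [D]
6: R B0 → L0 hit [D]
7: W B2 → L2 hit [D]
8: R B5 → L2 miss wb→B2 [-]
9: R B5 → L2 hit [-]
10: R B4 → L1 miss wb→B1 [-]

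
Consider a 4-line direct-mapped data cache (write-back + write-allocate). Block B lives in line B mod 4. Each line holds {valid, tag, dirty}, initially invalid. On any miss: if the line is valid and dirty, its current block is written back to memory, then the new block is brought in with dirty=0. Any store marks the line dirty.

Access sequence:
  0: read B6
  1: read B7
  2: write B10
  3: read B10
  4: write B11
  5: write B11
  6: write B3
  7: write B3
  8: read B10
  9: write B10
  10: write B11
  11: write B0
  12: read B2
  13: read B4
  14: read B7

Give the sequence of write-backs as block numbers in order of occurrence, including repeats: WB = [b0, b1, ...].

WB = [11, 3, 10, 0, 11]

0: R B6 -> L2 miss  d=-]
1: R B7 -> L3 miss  d=-]
2: W B10 -> L2 miss  d=D]
3: R B10 -> L2 hit  d=D]
4: W B11 -> L3 miss  d=D]
5: W B11 -> L3 hit  d=D]
6: W B3 -> L3 miss wb->B11  d=D]
7: W B3 -> L3 hit  d=D]
8: R B10 -> L2 hit  d=D]
9: W B10 -> L2 hit  d=D]
10: W B11 -> L3 miss wb->B3  d=D]
11: W B0 -> L0 miss  d=D]
12: R B2 -> L2 miss wb->B10  d=-]
13: R B4 -> L0 miss wb->B0  d=-]
14: R B7 -> L3 miss wb->B11  d=-]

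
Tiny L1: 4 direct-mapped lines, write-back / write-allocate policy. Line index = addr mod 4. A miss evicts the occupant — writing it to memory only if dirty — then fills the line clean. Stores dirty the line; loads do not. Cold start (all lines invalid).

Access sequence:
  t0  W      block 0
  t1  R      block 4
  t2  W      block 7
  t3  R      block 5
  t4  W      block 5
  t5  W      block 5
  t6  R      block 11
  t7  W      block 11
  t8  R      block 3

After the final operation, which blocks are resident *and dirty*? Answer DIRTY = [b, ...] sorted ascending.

  0 | W B0 → L0 miss [D]
  1 | R B4 → L0 miss wb→B0 [-]
  2 | W B7 → L3 miss [D]
  3 | R B5 → L1 miss [-]
  4 | W B5 → L1 hit [D]
  5 | W B5 → L1 hit [D]
  6 | R B11 → L3 miss wb→B7 [-]
  7 | W B11 → L3 hit [D]
  8 | R B3 → L3 miss wb→B11 [-]

DIRTY = [5]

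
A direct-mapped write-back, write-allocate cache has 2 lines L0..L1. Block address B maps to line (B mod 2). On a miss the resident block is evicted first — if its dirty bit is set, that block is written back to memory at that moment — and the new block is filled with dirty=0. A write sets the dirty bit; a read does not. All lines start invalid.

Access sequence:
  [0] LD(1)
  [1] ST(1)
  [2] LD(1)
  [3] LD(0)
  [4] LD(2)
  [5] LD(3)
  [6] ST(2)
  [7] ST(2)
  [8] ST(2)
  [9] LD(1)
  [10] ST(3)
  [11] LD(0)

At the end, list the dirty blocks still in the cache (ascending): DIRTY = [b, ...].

DIRTY = [3]

0: R B1 → L1 miss [-]
1: W B1 → L1 hit [D]
2: R B1 → L1 hit [D]
3: R B0 → L0 miss [-]
4: R B2 → L0 miss [-]
5: R B3 → L1 miss wb→B1 [-]
6: W B2 → L0 hit [D]
7: W B2 → L0 hit [D]
8: W B2 → L0 hit [D]
9: R B1 → L1 miss [-]
10: W B3 → L1 miss [D]
11: R B0 → L0 miss wb→B2 [-]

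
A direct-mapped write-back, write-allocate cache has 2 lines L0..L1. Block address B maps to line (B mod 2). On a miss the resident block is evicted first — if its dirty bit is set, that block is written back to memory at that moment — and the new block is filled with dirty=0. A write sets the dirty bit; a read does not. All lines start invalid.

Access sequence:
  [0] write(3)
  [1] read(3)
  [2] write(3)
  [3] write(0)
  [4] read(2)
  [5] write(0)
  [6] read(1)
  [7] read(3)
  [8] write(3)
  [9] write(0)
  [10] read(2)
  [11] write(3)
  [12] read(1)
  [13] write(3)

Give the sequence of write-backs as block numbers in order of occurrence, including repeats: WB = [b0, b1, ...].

WB = [0, 3, 0, 3]

0: W B3 -> L1 miss  d=D]
1: R B3 -> L1 hit  d=D]
2: W B3 -> L1 hit  d=D]
3: W B0 -> L0 miss  d=D]
4: R B2 -> L0 miss wb->B0  d=-]
5: W B0 -> L0 miss  d=D]
6: R B1 -> L1 miss wb->B3  d=-]
7: R B3 -> L1 miss  d=-]
8: W B3 -> L1 hit  d=D]
9: W B0 -> L0 hit  d=D]
10: R B2 -> L0 miss wb->B0  d=-]
11: W B3 -> L1 hit  d=D]
12: R B1 -> L1 miss wb->B3  d=-]
13: W B3 -> L1 miss  d=D]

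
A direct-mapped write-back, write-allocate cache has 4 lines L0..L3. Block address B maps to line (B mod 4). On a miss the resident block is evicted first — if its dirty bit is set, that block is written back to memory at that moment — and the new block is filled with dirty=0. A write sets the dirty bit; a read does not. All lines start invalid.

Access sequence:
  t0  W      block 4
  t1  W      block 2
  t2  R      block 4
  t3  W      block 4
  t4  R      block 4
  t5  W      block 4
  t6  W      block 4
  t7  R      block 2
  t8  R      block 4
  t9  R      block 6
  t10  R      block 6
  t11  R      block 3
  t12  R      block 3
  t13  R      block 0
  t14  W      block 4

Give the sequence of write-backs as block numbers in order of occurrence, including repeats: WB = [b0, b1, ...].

WB = [2, 4]

0: W B4 → L0 miss [D]
1: W B2 → L2 miss [D]
2: R B4 → L0 hit [D]
3: W B4 → L0 hit [D]
4: R B4 → L0 hit [D]
5: W B4 → L0 hit [D]
6: W B4 → L0 hit [D]
7: R B2 → L2 hit [D]
8: R B4 → L0 hit [D]
9: R B6 → L2 miss wb→B2 [-]
10: R B6 → L2 hit [-]
11: R B3 → L3 miss [-]
12: R B3 → L3 hit [-]
13: R B0 → L0 miss wb→B4 [-]
14: W B4 → L0 miss [D]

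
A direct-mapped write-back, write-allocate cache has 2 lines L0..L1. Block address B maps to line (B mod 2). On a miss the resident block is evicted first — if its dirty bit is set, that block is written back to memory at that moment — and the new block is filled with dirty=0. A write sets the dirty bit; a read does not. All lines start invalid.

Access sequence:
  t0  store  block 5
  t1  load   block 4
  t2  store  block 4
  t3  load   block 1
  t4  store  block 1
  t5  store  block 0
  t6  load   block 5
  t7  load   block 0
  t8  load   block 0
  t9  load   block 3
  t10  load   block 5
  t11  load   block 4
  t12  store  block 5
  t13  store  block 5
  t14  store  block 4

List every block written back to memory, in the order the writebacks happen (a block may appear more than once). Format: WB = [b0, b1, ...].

WB = [5, 4, 1, 0]

0: W B5 -> L1 miss  d=D]
1: R B4 -> L0 miss  d=-]
2: W B4 -> L0 hit  d=D]
3: R B1 -> L1 miss wb->B5  d=-]
4: W B1 -> L1 hit  d=D]
5: W B0 -> L0 miss wb->B4  d=D]
6: R B5 -> L1 miss wb->B1  d=-]
7: R B0 -> L0 hit  d=D]
8: R B0 -> L0 hit  d=D]
9: R B3 -> L1 miss  d=-]
10: R B5 -> L1 miss  d=-]
11: R B4 -> L0 miss wb->B0  d=-]
12: W B5 -> L1 hit  d=D]
13: W B5 -> L1 hit  d=D]
14: W B4 -> L0 hit  d=D]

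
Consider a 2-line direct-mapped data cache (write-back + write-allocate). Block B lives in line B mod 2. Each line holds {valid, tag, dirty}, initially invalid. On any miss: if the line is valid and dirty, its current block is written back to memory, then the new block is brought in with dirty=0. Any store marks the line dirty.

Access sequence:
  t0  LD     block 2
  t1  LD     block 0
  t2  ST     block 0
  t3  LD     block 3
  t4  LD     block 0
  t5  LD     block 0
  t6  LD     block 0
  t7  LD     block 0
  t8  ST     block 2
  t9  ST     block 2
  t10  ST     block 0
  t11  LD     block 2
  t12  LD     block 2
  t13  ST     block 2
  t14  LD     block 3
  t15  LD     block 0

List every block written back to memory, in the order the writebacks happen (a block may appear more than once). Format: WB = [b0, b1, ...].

0: R B2 -> L0 miss  d=-]
1: R B0 -> L0 miss  d=-]
2: W B0 -> L0 hit  d=D]
3: R B3 -> L1 miss  d=-]
4: R B0 -> L0 hit  d=D]
5: R B0 -> L0 hit  d=D]
6: R B0 -> L0 hit  d=D]
7: R B0 -> L0 hit  d=D]
8: W B2 -> L0 miss wb->B0  d=D]
9: W B2 -> L0 hit  d=D]
10: W B0 -> L0 miss wb->B2  d=D]
11: R B2 -> L0 miss wb->B0  d=-]
12: R B2 -> L0 hit  d=-]
13: W B2 -> L0 hit  d=D]
14: R B3 -> L1 hit  d=-]
15: R B0 -> L0 miss wb->B2  d=-]

WB = [0, 2, 0, 2]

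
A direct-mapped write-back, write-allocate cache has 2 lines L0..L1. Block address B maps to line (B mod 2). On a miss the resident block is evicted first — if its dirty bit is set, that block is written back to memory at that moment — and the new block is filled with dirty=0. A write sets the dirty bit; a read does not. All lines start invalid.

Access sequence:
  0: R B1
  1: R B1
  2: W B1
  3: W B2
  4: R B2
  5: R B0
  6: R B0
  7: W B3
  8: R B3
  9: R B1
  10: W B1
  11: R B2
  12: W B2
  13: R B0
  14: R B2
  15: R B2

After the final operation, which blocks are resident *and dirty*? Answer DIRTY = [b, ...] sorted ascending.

0: R B1 → L1 miss [-]
1: R B1 → L1 hit [-]
2: W B1 → L1 hit [D]
3: W B2 → L0 miss [D]
4: R B2 → L0 hit [D]
5: R B0 → L0 miss wb→B2 [-]
6: R B0 → L0 hit [-]
7: W B3 → L1 miss wb→B1 [D]
8: R B3 → L1 hit [D]
9: R B1 → L1 miss wb→B3 [-]
10: W B1 → L1 hit [D]
11: R B2 → L0 miss [-]
12: W B2 → L0 hit [D]
13: R B0 → L0 miss wb→B2 [-]
14: R B2 → L0 miss [-]
15: R B2 → L0 hit [-]

DIRTY = [1]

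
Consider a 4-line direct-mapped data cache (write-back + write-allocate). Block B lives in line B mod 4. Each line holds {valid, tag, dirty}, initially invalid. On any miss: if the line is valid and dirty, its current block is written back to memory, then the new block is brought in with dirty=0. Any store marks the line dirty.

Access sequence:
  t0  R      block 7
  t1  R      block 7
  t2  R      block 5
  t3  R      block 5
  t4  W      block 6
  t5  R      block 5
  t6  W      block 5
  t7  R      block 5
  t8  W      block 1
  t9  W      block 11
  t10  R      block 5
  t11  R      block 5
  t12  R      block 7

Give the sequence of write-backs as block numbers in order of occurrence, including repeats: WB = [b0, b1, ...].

0: R B7 -> L3 miss  d=-]
1: R B7 -> L3 hit  d=-]
2: R B5 -> L1 miss  d=-]
3: R B5 -> L1 hit  d=-]
4: W B6 -> L2 miss  d=D]
5: R B5 -> L1 hit  d=-]
6: W B5 -> L1 hit  d=D]
7: R B5 -> L1 hit  d=D]
8: W B1 -> L1 miss wb->B5  d=D]
9: W B11 -> L3 miss  d=D]
10: R B5 -> L1 miss wb->B1  d=-]
11: R B5 -> L1 hit  d=-]
12: R B7 -> L3 miss wb->B11  d=-]

WB = [5, 1, 11]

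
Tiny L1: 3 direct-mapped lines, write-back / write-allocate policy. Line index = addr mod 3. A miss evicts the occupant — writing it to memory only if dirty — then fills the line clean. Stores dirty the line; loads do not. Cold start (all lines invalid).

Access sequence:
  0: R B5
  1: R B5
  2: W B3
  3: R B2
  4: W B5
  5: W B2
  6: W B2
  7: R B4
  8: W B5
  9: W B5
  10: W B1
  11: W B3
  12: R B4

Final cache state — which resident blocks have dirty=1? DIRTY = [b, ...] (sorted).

0: R B5 -> L2 miss  d=-]
1: R B5 -> L2 hit  d=-]
2: W B3 -> L0 miss  d=D]
3: R B2 -> L2 miss  d=-]
4: W B5 -> L2 miss  d=D]
5: W B2 -> L2 miss wb->B5  d=D]
6: W B2 -> L2 hit  d=D]
7: R B4 -> L1 miss  d=-]
8: W B5 -> L2 miss wb->B2  d=D]
9: W B5 -> L2 hit  d=D]
10: W B1 -> L1 miss  d=D]
11: W B3 -> L0 hit  d=D]
12: R B4 -> L1 miss wb->B1  d=-]

DIRTY = [3, 5]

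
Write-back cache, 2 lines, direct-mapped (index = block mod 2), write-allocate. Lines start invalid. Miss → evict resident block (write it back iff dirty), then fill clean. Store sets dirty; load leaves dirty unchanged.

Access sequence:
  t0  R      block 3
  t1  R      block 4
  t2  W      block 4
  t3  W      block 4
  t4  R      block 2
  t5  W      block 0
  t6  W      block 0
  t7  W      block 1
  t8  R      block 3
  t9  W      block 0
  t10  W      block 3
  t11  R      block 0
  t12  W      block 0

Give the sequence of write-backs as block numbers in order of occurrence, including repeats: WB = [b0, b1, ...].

0: R B3 → L1 miss [-]
1: R B4 → L0 miss [-]
2: W B4 → L0 hit [D]
3: W B4 → L0 hit [D]
4: R B2 → L0 miss wb→B4 [-]
5: W B0 → L0 miss [D]
6: W B0 → L0 hit [D]
7: W B1 → L1 miss [D]
8: R B3 → L1 miss wb→B1 [-]
9: W B0 → L0 hit [D]
10: W B3 → L1 hit [D]
11: R B0 → L0 hit [D]
12: W B0 → L0 hit [D]

WB = [4, 1]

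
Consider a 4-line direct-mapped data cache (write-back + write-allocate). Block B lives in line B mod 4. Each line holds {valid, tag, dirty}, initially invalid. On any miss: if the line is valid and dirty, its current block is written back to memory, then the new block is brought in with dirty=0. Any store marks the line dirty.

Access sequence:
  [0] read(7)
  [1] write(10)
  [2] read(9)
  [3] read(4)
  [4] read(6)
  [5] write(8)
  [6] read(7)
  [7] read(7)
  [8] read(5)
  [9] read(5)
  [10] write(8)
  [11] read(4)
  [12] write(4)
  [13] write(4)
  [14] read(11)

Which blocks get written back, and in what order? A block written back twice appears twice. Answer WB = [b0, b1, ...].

WB = [10, 8]

  0 | R B7 → L3 miss [-]
  1 | W B10 → L2 miss [D]
  2 | R B9 → L1 miss [-]
  3 | R B4 → L0 miss [-]
  4 | R B6 → L2 miss wb→B10 [-]
  5 | W B8 → L0 miss [D]
  6 | R B7 → L3 hit [-]
  7 | R B7 → L3 hit [-]
  8 | R B5 → L1 miss [-]
  9 | R B5 → L1 hit [-]
  10 | W B8 → L0 hit [D]
  11 | R B4 → L0 miss wb→B8 [-]
  12 | W B4 → L0 hit [D]
  13 | W B4 → L0 hit [D]
  14 | R B11 → L3 miss [-]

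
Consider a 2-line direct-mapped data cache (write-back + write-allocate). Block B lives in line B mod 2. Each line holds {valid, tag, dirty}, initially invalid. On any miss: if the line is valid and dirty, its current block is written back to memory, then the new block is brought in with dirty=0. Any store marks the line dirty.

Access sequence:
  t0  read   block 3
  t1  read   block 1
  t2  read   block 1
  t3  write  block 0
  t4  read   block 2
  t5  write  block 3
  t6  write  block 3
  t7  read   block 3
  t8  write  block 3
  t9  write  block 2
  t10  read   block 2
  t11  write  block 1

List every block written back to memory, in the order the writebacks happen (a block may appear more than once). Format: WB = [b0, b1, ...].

0: R B3 → L1 miss [-]
1: R B1 → L1 miss [-]
2: R B1 → L1 hit [-]
3: W B0 → L0 miss [D]
4: R B2 → L0 miss wb→B0 [-]
5: W B3 → L1 miss [D]
6: W B3 → L1 hit [D]
7: R B3 → L1 hit [D]
8: W B3 → L1 hit [D]
9: W B2 → L0 hit [D]
10: R B2 → L0 hit [D]
11: W B1 → L1 miss wb→B3 [D]

WB = [0, 3]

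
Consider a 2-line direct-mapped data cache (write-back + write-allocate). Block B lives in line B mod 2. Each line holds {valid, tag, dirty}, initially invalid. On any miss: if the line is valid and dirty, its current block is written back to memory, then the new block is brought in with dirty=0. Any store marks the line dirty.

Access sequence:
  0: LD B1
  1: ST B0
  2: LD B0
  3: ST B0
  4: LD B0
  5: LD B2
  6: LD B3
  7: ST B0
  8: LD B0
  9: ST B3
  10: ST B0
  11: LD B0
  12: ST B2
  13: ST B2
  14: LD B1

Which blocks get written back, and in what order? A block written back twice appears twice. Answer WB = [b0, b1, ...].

WB = [0, 0, 3]

0: R B1 -> L1 miss  d=-]
1: W B0 -> L0 miss  d=D]
2: R B0 -> L0 hit  d=D]
3: W B0 -> L0 hit  d=D]
4: R B0 -> L0 hit  d=D]
5: R B2 -> L0 miss wb->B0  d=-]
6: R B3 -> L1 miss  d=-]
7: W B0 -> L0 miss  d=D]
8: R B0 -> L0 hit  d=D]
9: W B3 -> L1 hit  d=D]
10: W B0 -> L0 hit  d=D]
11: R B0 -> L0 hit  d=D]
12: W B2 -> L0 miss wb->B0  d=D]
13: W B2 -> L0 hit  d=D]
14: R B1 -> L1 miss wb->B3  d=-]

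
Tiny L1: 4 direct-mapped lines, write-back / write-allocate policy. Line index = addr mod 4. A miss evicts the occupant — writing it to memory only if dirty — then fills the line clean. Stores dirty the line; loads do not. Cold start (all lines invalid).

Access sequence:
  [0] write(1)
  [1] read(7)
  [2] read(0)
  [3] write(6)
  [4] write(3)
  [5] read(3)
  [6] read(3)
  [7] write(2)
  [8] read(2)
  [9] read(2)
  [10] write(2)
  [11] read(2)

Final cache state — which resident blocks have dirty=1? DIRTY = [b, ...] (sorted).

DIRTY = [1, 2, 3]

0: W B1 -> L1 miss  d=D]
1: R B7 -> L3 miss  d=-]
2: R B0 -> L0 miss  d=-]
3: W B6 -> L2 miss  d=D]
4: W B3 -> L3 miss  d=D]
5: R B3 -> L3 hit  d=D]
6: R B3 -> L3 hit  d=D]
7: W B2 -> L2 miss wb->B6  d=D]
8: R B2 -> L2 hit  d=D]
9: R B2 -> L2 hit  d=D]
10: W B2 -> L2 hit  d=D]
11: R B2 -> L2 hit  d=D]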